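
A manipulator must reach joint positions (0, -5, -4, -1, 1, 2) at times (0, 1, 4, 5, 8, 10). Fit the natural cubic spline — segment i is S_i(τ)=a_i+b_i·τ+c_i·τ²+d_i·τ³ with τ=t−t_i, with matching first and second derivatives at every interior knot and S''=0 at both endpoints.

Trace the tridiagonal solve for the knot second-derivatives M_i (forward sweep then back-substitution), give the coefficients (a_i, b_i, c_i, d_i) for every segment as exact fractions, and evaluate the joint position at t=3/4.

Δ: Δ0=-5, Δ1=1/3, Δ2=3, Δ3=2/3, Δ4=1/2
row 1: diag=8, rhs=32; c'=3/8, d'=4
row 2: denom=8−3·3/8=55/8; d'=(16−3·4)/(55/8)=32/55
row 3: denom=8−1·8/55=432/55; d'=(-14−1·32/55)/(432/55)=-401/216
row 4: denom=10−3·55/144=425/48; d'=(-1−3·-401/216)/(425/48)=658/1275
back: M4=658/1275
back: M3=-401/216−55/144·658/1275=-1571/765
back: M2=32/55−8/55·-1571/765=3368/3825
back: M1=4−3/8·3368/3825=4679/1275
M: M0=0, M1=4679/1275, M2=3368/3825, M3=-1571/765, M4=658/1275, M5=0
seg 0: a=0, c=M0/2=0, d=(M1−M0)/(6·1)=4679/7650, b=Δ0−h0·(2M0+M1)/6=-42929/7650
seg 1: a=-5, c=M1/2=4679/2550, d=(M2−M1)/(6·3)=-10669/68850, b=Δ1−h1·(2M1+M2)/6=-14446/3825
seg 2: a=-4, c=M2/2=1684/3825, d=(M3−M2)/(6·1)=-1247/2550, b=Δ2−h2·(2M2+M3)/6=23323/7650
seg 3: a=-1, c=M3/2=-1571/1530, d=(M4−M3)/(6·3)=9829/68850, b=Δ3−h3·(2M3+M4)/6=554/225
seg 4: a=1, c=M4/2=329/1275, d=(M5−M4)/(6·2)=-329/7650, b=Δ4−h4·(2M4+M5)/6=1193/7650
t_q=3/4 → seg 0, τ=3/4; S=0+-42929/7650·τ+0·τ²+4679/7650·τ³=-644753/163200

  seg 0: a=0 b=-42929/7650 c=0 d=4679/7650
  seg 1: a=-5 b=-14446/3825 c=4679/2550 d=-10669/68850
  seg 2: a=-4 b=23323/7650 c=1684/3825 d=-1247/2550
  seg 3: a=-1 b=554/225 c=-1571/1530 d=9829/68850
  seg 4: a=1 b=1193/7650 c=329/1275 d=-329/7650
S(3/4) = -644753/163200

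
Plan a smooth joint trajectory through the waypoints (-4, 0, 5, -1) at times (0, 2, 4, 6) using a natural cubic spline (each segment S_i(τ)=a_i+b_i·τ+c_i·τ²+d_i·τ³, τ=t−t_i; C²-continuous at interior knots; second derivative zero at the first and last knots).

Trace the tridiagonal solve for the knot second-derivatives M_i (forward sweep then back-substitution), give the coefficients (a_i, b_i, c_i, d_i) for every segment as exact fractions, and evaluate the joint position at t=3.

Δ: Δ0=2, Δ1=5/2, Δ2=-3
row 1: diag=8, rhs=3; c'=1/4, d'=3/8
row 2: denom=8−2·1/4=15/2; d'=(-33−2·3/8)/(15/2)=-9/2
back: M2=-9/2
back: M1=3/8−1/4·-9/2=3/2
M: M0=0, M1=3/2, M2=-9/2, M3=0
seg 0: a=-4, c=M0/2=0, d=(M1−M0)/(6·2)=1/8, b=Δ0−h0·(2M0+M1)/6=3/2
seg 1: a=0, c=M1/2=3/4, d=(M2−M1)/(6·2)=-1/2, b=Δ1−h1·(2M1+M2)/6=3
seg 2: a=5, c=M2/2=-9/4, d=(M3−M2)/(6·2)=3/8, b=Δ2−h2·(2M2+M3)/6=0
t_q=3 → seg 1, τ=1; S=0+3·τ+3/4·τ²+-1/2·τ³=13/4

  seg 0: a=-4 b=3/2 c=0 d=1/8
  seg 1: a=0 b=3 c=3/4 d=-1/2
  seg 2: a=5 b=0 c=-9/4 d=3/8
S(3) = 13/4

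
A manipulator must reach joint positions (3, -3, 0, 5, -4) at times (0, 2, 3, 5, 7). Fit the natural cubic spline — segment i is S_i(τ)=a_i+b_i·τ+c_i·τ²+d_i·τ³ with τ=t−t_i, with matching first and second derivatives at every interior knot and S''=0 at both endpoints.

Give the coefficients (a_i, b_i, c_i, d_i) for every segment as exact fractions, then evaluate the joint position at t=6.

  seg 0: a=3 b=-319/64 c=0 d=127/256
  seg 1: a=-3 b=31/32 c=381/128 d=-121/128
  seg 2: a=0 b=523/128 c=9/64 d=-239/512
  seg 3: a=5 b=-61/64 c=-681/256 d=227/512
S(6) = 937/512

Δ: Δ0=-3, Δ1=3, Δ2=5/2, Δ3=-9/2
row 1: diag=6, rhs=36; c'=1/6, d'=6
row 2: denom=6−1·1/6=35/6; d'=(-3−1·6)/(35/6)=-54/35
row 3: denom=8−2·12/35=256/35; d'=(-42−2·-54/35)/(256/35)=-681/128
back: M3=-681/128
back: M2=-54/35−12/35·-681/128=9/32
back: M1=6−1/6·9/32=381/64
M: M0=0, M1=381/64, M2=9/32, M3=-681/128, M4=0
seg 0: a=3, c=M0/2=0, d=(M1−M0)/(6·2)=127/256, b=Δ0−h0·(2M0+M1)/6=-319/64
seg 1: a=-3, c=M1/2=381/128, d=(M2−M1)/(6·1)=-121/128, b=Δ1−h1·(2M1+M2)/6=31/32
seg 2: a=0, c=M2/2=9/64, d=(M3−M2)/(6·2)=-239/512, b=Δ2−h2·(2M2+M3)/6=523/128
seg 3: a=5, c=M3/2=-681/256, d=(M4−M3)/(6·2)=227/512, b=Δ3−h3·(2M3+M4)/6=-61/64
t_q=6 → seg 3, τ=1; S=5+-61/64·τ+-681/256·τ²+227/512·τ³=937/512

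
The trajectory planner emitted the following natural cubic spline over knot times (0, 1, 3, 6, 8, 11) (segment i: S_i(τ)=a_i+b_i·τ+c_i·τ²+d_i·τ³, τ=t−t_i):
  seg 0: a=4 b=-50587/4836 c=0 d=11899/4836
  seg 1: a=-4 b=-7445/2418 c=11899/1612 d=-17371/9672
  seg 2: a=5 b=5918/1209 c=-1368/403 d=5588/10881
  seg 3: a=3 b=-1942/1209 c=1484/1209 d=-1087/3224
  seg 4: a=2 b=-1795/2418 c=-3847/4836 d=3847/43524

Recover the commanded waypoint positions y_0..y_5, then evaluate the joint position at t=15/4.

y_0=4 y_1=-4 y_2=5 y_3=3 y_4=2 y_5=-5
S(15/4) = 44997/6448

y_0 = S_0(0) = a_0 = 4
y_1 = S_1(0) = a_1 = -4
y_2 = S_2(0) = a_2 = 5
y_3 = S_3(0) = a_3 = 3
y_4 = S_4(0) = a_4 = 2
y_5 = S_4(3) = -5
t_q=15/4 is in segment 2 (τ=3/4); S_2(τ)=44997/6448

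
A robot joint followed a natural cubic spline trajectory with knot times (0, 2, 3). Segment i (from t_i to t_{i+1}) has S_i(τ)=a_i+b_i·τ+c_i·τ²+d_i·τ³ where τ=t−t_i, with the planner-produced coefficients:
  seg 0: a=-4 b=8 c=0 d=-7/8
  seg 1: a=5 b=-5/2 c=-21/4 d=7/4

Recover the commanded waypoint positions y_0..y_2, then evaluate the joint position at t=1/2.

y_0 = S_0(0) = a_0 = -4
y_1 = S_1(0) = a_1 = 5
y_2 = S_1(1) = -1
t_q=1/2 is in segment 0 (τ=1/2); S_0(τ)=-7/64

y_0=-4 y_1=5 y_2=-1
S(1/2) = -7/64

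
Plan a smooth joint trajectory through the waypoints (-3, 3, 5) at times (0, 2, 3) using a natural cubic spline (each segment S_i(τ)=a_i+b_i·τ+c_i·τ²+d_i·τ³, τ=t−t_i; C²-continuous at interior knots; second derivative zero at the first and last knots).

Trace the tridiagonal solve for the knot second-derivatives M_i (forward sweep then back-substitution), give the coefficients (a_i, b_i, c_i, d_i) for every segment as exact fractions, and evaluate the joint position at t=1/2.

  seg 0: a=-3 b=10/3 c=0 d=-1/12
  seg 1: a=3 b=7/3 c=-1/2 d=1/6
S(1/2) = -43/32

Δ: Δ0=3, Δ1=2
row 1: diag=6, rhs=-6; c'=1/6, d'=-1
back: M1=-1
M: M0=0, M1=-1, M2=0
seg 0: a=-3, c=M0/2=0, d=(M1−M0)/(6·2)=-1/12, b=Δ0−h0·(2M0+M1)/6=10/3
seg 1: a=3, c=M1/2=-1/2, d=(M2−M1)/(6·1)=1/6, b=Δ1−h1·(2M1+M2)/6=7/3
t_q=1/2 → seg 0, τ=1/2; S=-3+10/3·τ+0·τ²+-1/12·τ³=-43/32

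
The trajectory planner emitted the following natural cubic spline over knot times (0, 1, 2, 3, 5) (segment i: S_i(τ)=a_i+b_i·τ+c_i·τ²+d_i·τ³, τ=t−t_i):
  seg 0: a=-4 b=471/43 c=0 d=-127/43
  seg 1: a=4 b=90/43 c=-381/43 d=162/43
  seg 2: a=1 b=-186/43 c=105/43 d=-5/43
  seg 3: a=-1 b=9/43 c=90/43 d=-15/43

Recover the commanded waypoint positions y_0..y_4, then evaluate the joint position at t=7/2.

y_0=-4 y_1=4 y_2=1 y_3=-1 y_4=5
S(7/2) = -143/344

y_0 = S_0(0) = a_0 = -4
y_1 = S_1(0) = a_1 = 4
y_2 = S_2(0) = a_2 = 1
y_3 = S_3(0) = a_3 = -1
y_4 = S_3(2) = 5
t_q=7/2 is in segment 3 (τ=1/2); S_3(τ)=-143/344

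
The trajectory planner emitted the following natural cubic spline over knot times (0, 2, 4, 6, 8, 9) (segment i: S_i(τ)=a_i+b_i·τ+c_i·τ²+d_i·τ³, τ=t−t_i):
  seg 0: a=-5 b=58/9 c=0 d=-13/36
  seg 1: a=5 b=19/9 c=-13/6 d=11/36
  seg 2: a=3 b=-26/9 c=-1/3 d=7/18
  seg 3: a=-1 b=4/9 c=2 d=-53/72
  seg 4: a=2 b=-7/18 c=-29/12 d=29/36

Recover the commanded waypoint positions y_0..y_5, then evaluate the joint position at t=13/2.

y_0 = S_0(0) = a_0 = -5
y_1 = S_1(0) = a_1 = 5
y_2 = S_2(0) = a_2 = 3
y_3 = S_3(0) = a_3 = -1
y_4 = S_4(0) = a_4 = 2
y_5 = S_4(1) = 0
t_q=13/2 is in segment 3 (τ=1/2); S_3(τ)=-71/192

y_0=-5 y_1=5 y_2=3 y_3=-1 y_4=2 y_5=0
S(13/2) = -71/192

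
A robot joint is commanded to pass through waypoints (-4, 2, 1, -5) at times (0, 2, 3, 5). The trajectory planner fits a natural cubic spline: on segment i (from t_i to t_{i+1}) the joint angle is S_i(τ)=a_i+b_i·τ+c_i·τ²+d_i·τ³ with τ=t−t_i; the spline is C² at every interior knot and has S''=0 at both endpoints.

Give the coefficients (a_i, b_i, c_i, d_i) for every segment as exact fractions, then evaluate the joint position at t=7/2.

Δ: Δ0=3, Δ1=-1, Δ2=-3
row 1: diag=6, rhs=-24; c'=1/6, d'=-4
row 2: denom=6−1·1/6=35/6; d'=(-12−1·-4)/(35/6)=-48/35
back: M2=-48/35
back: M1=-4−1/6·-48/35=-132/35
M: M0=0, M1=-132/35, M2=-48/35, M3=0
seg 0: a=-4, c=M0/2=0, d=(M1−M0)/(6·2)=-11/35, b=Δ0−h0·(2M0+M1)/6=149/35
seg 1: a=2, c=M1/2=-66/35, d=(M2−M1)/(6·1)=2/5, b=Δ1−h1·(2M1+M2)/6=17/35
seg 2: a=1, c=M2/2=-24/35, d=(M3−M2)/(6·2)=4/35, b=Δ2−h2·(2M2+M3)/6=-73/35
t_q=7/2 → seg 2, τ=1/2; S=1+-73/35·τ+-24/35·τ²+4/35·τ³=-1/5

  seg 0: a=-4 b=149/35 c=0 d=-11/35
  seg 1: a=2 b=17/35 c=-66/35 d=2/5
  seg 2: a=1 b=-73/35 c=-24/35 d=4/35
S(7/2) = -1/5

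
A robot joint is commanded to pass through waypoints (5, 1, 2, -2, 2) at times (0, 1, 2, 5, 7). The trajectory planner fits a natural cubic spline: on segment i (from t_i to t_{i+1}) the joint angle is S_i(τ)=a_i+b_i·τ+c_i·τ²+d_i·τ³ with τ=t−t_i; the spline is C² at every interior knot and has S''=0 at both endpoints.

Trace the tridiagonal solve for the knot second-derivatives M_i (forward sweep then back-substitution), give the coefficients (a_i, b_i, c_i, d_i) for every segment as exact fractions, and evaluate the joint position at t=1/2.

Δ: Δ0=-4, Δ1=1, Δ2=-4/3, Δ3=2
row 1: diag=4, rhs=30; c'=1/4, d'=15/2
row 2: denom=8−1·1/4=31/4; d'=(-14−1·15/2)/(31/4)=-86/31
row 3: denom=10−3·12/31=274/31; d'=(20−3·-86/31)/(274/31)=439/137
back: M3=439/137
back: M2=-86/31−12/31·439/137=-550/137
back: M1=15/2−1/4·-550/137=1165/137
M: M0=0, M1=1165/137, M2=-550/137, M3=439/137, M4=0
seg 0: a=5, c=M0/2=0, d=(M1−M0)/(6·1)=1165/822, b=Δ0−h0·(2M0+M1)/6=-4453/822
seg 1: a=1, c=M1/2=1165/274, d=(M2−M1)/(6·1)=-1715/822, b=Δ1−h1·(2M1+M2)/6=-479/411
seg 2: a=2, c=M2/2=-275/137, d=(M3−M2)/(6·3)=989/2466, b=Δ2−h2·(2M2+M3)/6=887/822
seg 3: a=-2, c=M3/2=439/274, d=(M4−M3)/(6·2)=-439/1644, b=Δ3−h3·(2M3+M4)/6=-56/411
t_q=1/2 → seg 0, τ=1/2; S=5+-4453/822·τ+0·τ²+1165/822·τ³=5411/2192

  seg 0: a=5 b=-4453/822 c=0 d=1165/822
  seg 1: a=1 b=-479/411 c=1165/274 d=-1715/822
  seg 2: a=2 b=887/822 c=-275/137 d=989/2466
  seg 3: a=-2 b=-56/411 c=439/274 d=-439/1644
S(1/2) = 5411/2192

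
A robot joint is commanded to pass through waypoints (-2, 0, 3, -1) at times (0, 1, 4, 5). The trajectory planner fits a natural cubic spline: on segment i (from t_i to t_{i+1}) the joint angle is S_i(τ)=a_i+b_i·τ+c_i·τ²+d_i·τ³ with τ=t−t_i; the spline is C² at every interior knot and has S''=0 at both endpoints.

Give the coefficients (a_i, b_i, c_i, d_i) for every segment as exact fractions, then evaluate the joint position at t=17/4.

Δ: Δ0=2, Δ1=1, Δ2=-4
row 1: diag=8, rhs=-6; c'=3/8, d'=-3/4
row 2: denom=8−3·3/8=55/8; d'=(-30−3·-3/4)/(55/8)=-222/55
back: M2=-222/55
back: M1=-3/4−3/8·-222/55=42/55
M: M0=0, M1=42/55, M2=-222/55, M3=0
seg 0: a=-2, c=M0/2=0, d=(M1−M0)/(6·1)=7/55, b=Δ0−h0·(2M0+M1)/6=103/55
seg 1: a=0, c=M1/2=21/55, d=(M2−M1)/(6·3)=-4/15, b=Δ1−h1·(2M1+M2)/6=124/55
seg 2: a=3, c=M2/2=-111/55, d=(M3−M2)/(6·1)=37/55, b=Δ2−h2·(2M2+M3)/6=-146/55
t_q=17/4 → seg 2, τ=1/4; S=3+-146/55·τ+-111/55·τ²+37/55·τ³=7817/3520

  seg 0: a=-2 b=103/55 c=0 d=7/55
  seg 1: a=0 b=124/55 c=21/55 d=-4/15
  seg 2: a=3 b=-146/55 c=-111/55 d=37/55
S(17/4) = 7817/3520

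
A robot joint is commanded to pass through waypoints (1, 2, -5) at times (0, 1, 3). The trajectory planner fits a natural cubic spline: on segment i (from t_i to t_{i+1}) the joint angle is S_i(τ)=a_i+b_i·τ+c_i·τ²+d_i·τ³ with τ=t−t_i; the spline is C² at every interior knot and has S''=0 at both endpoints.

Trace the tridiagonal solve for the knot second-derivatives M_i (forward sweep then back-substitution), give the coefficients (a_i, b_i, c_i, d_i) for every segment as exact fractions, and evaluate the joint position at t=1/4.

  seg 0: a=1 b=7/4 c=0 d=-3/4
  seg 1: a=2 b=-1/2 c=-9/4 d=3/8
S(1/4) = 365/256

Δ: Δ0=1, Δ1=-7/2
row 1: diag=6, rhs=-27; c'=1/3, d'=-9/2
back: M1=-9/2
M: M0=0, M1=-9/2, M2=0
seg 0: a=1, c=M0/2=0, d=(M1−M0)/(6·1)=-3/4, b=Δ0−h0·(2M0+M1)/6=7/4
seg 1: a=2, c=M1/2=-9/4, d=(M2−M1)/(6·2)=3/8, b=Δ1−h1·(2M1+M2)/6=-1/2
t_q=1/4 → seg 0, τ=1/4; S=1+7/4·τ+0·τ²+-3/4·τ³=365/256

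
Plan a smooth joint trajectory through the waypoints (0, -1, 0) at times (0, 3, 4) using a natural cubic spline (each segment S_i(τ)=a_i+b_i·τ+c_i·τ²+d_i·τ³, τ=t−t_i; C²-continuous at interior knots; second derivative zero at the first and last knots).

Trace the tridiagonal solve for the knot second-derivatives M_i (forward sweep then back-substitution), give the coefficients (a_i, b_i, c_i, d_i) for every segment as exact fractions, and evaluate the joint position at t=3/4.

  seg 0: a=0 b=-5/6 c=0 d=1/18
  seg 1: a=-1 b=2/3 c=1/2 d=-1/6
S(3/4) = -77/128

Δ: Δ0=-1/3, Δ1=1
row 1: diag=8, rhs=8; c'=1/8, d'=1
back: M1=1
M: M0=0, M1=1, M2=0
seg 0: a=0, c=M0/2=0, d=(M1−M0)/(6·3)=1/18, b=Δ0−h0·(2M0+M1)/6=-5/6
seg 1: a=-1, c=M1/2=1/2, d=(M2−M1)/(6·1)=-1/6, b=Δ1−h1·(2M1+M2)/6=2/3
t_q=3/4 → seg 0, τ=3/4; S=0+-5/6·τ+0·τ²+1/18·τ³=-77/128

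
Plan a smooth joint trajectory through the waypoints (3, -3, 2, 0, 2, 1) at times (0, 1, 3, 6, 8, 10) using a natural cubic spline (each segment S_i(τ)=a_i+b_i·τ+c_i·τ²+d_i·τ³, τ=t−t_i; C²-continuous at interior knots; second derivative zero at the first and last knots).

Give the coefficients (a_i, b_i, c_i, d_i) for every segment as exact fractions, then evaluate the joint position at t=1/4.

Δ: Δ0=-6, Δ1=5/2, Δ2=-2/3, Δ3=1, Δ4=-1/2
row 1: diag=6, rhs=51; c'=1/3, d'=17/2
row 2: denom=10−2·1/3=28/3; d'=(-19−2·17/2)/(28/3)=-27/7
row 3: denom=10−3·9/28=253/28; d'=(10−3·-27/7)/(253/28)=604/253
row 4: denom=8−2·56/253=1912/253; d'=(-9−2·604/253)/(1912/253)=-3485/1912
back: M4=-3485/1912
back: M3=604/253−56/253·-3485/1912=667/239
back: M2=-27/7−9/28·667/239=-4545/956
back: M1=17/2−1/3·-4545/956=9641/956
M: M0=0, M1=9641/956, M2=-4545/956, M3=667/239, M4=-3485/1912, M5=0
seg 0: a=3, c=M0/2=0, d=(M1−M0)/(6·1)=9641/5736, b=Δ0−h0·(2M0+M1)/6=-44057/5736
seg 1: a=-3, c=M1/2=9641/1912, d=(M2−M1)/(6·2)=-7093/5736, b=Δ1−h1·(2M1+M2)/6=-7567/2868
seg 2: a=2, c=M2/2=-4545/1912, d=(M3−M2)/(6·3)=7213/17208, b=Δ2−h2·(2M2+M3)/6=7721/2868
seg 3: a=0, c=M3/2=667/478, d=(M4−M3)/(6·2)=-8821/22944, b=Δ3−h3·(2M3+M4)/6=-1451/5736
seg 4: a=2, c=M4/2=-3485/3824, d=(M5−M4)/(6·2)=3485/22944, b=Δ4−h4·(2M4+M5)/6=2051/2868
t_q=1/4 → seg 0, τ=1/4; S=3+-44057/5736·τ+0·τ²+9641/5736·τ³=135347/122368

  seg 0: a=3 b=-44057/5736 c=0 d=9641/5736
  seg 1: a=-3 b=-7567/2868 c=9641/1912 d=-7093/5736
  seg 2: a=2 b=7721/2868 c=-4545/1912 d=7213/17208
  seg 3: a=0 b=-1451/5736 c=667/478 d=-8821/22944
  seg 4: a=2 b=2051/2868 c=-3485/3824 d=3485/22944
S(1/4) = 135347/122368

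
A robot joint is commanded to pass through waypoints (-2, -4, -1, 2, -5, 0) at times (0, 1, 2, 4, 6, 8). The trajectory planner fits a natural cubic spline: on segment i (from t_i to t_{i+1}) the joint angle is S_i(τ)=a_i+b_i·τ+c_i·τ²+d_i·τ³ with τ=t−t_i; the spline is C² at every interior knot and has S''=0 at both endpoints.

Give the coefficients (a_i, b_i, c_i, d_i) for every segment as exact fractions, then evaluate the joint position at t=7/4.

Δ: Δ0=-2, Δ1=3, Δ2=3/2, Δ3=-7/2, Δ4=5/2
row 1: diag=4, rhs=30; c'=1/4, d'=15/2
row 2: denom=6−1·1/4=23/4; d'=(-9−1·15/2)/(23/4)=-66/23
row 3: denom=8−2·8/23=168/23; d'=(-30−2·-66/23)/(168/23)=-93/28
row 4: denom=8−2·23/84=313/42; d'=(36−2·-93/28)/(313/42)=1791/313
back: M4=1791/313
back: M3=-93/28−23/84·1791/313=-1530/313
back: M2=-66/23−8/23·-1530/313=-366/313
back: M1=15/2−1/4·-366/313=2439/313
M: M0=0, M1=2439/313, M2=-366/313, M3=-1530/313, M4=1791/313, M5=0
seg 0: a=-2, c=M0/2=0, d=(M1−M0)/(6·1)=813/626, b=Δ0−h0·(2M0+M1)/6=-2065/626
seg 1: a=-4, c=M1/2=2439/626, d=(M2−M1)/(6·1)=-935/626, b=Δ1−h1·(2M1+M2)/6=187/313
seg 2: a=-1, c=M2/2=-183/313, d=(M3−M2)/(6·2)=-97/313, b=Δ2−h2·(2M2+M3)/6=2447/626
seg 3: a=2, c=M3/2=-765/313, d=(M4−M3)/(6·2)=1107/1252, b=Δ3−h3·(2M3+M4)/6=-1345/626
seg 4: a=-5, c=M4/2=1791/626, d=(M5−M4)/(6·2)=-597/1252, b=Δ4−h4·(2M4+M5)/6=-823/626
t_q=7/4 → seg 1, τ=3/4; S=-4+187/313·τ+2439/626·τ²+-935/626·τ³=-79745/40064

  seg 0: a=-2 b=-2065/626 c=0 d=813/626
  seg 1: a=-4 b=187/313 c=2439/626 d=-935/626
  seg 2: a=-1 b=2447/626 c=-183/313 d=-97/313
  seg 3: a=2 b=-1345/626 c=-765/313 d=1107/1252
  seg 4: a=-5 b=-823/626 c=1791/626 d=-597/1252
S(7/4) = -79745/40064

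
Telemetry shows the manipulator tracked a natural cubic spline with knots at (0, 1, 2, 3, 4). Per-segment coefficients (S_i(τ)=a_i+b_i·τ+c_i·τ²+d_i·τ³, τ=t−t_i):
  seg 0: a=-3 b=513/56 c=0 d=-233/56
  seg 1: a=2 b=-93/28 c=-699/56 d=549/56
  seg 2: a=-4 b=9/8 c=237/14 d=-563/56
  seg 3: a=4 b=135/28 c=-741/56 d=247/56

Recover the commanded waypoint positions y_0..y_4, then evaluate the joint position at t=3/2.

y_0=-3 y_1=2 y_2=-4 y_3=4 y_4=0
S(3/2) = -697/448

y_0 = S_0(0) = a_0 = -3
y_1 = S_1(0) = a_1 = 2
y_2 = S_2(0) = a_2 = -4
y_3 = S_3(0) = a_3 = 4
y_4 = S_3(1) = 0
t_q=3/2 is in segment 1 (τ=1/2); S_1(τ)=-697/448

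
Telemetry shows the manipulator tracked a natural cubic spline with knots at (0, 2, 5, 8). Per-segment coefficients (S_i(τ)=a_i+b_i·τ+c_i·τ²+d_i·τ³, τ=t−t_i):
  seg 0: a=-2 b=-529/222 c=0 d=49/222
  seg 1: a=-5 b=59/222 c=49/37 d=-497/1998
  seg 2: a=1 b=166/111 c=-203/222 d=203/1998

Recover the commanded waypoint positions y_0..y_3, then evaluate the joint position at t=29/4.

y_0 = S_0(0) = a_0 = -2
y_1 = S_1(0) = a_1 = -5
y_2 = S_2(0) = a_2 = 1
y_3 = S_2(3) = 0
t_q=29/4 is in segment 2 (τ=9/4); S_2(τ)=4229/4736

y_0=-2 y_1=-5 y_2=1 y_3=0
S(29/4) = 4229/4736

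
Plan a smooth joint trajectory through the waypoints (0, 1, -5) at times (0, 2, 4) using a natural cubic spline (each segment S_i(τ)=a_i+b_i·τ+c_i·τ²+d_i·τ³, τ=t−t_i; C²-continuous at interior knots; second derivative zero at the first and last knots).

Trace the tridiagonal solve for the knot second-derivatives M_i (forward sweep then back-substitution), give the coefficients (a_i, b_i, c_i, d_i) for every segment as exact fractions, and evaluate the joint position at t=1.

Δ: Δ0=1/2, Δ1=-3
row 1: diag=8, rhs=-21; c'=1/4, d'=-21/8
back: M1=-21/8
M: M0=0, M1=-21/8, M2=0
seg 0: a=0, c=M0/2=0, d=(M1−M0)/(6·2)=-7/32, b=Δ0−h0·(2M0+M1)/6=11/8
seg 1: a=1, c=M1/2=-21/16, d=(M2−M1)/(6·2)=7/32, b=Δ1−h1·(2M1+M2)/6=-5/4
t_q=1 → seg 0, τ=1; S=0+11/8·τ+0·τ²+-7/32·τ³=37/32

  seg 0: a=0 b=11/8 c=0 d=-7/32
  seg 1: a=1 b=-5/4 c=-21/16 d=7/32
S(1) = 37/32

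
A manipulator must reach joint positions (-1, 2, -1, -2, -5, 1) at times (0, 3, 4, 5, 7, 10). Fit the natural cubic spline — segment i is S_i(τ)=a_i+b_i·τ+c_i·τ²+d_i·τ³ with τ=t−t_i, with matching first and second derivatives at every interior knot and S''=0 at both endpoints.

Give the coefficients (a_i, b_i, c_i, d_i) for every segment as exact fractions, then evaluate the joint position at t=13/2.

Δ: Δ0=1, Δ1=-3, Δ2=-1, Δ3=-3/2, Δ4=2
row 1: diag=8, rhs=-24; c'=1/8, d'=-3
row 2: denom=4−1·1/8=31/8; d'=(12−1·-3)/(31/8)=120/31
row 3: denom=6−1·8/31=178/31; d'=(-3−1·120/31)/(178/31)=-213/178
row 4: denom=10−2·31/89=828/89; d'=(21−2·-213/178)/(828/89)=347/138
back: M4=347/138
back: M3=-213/178−31/89·347/138=-143/69
back: M2=120/31−8/31·-143/69=304/69
back: M1=-3−1/8·304/69=-245/69
M: M0=0, M1=-245/69, M2=304/69, M3=-143/69, M4=347/138, M5=0
seg 0: a=-1, c=M0/2=0, d=(M1−M0)/(6·3)=-245/1242, b=Δ0−h0·(2M0+M1)/6=383/138
seg 1: a=2, c=M1/2=-245/138, d=(M2−M1)/(6·1)=61/46, b=Δ1−h1·(2M1+M2)/6=-176/69
seg 2: a=-1, c=M2/2=152/69, d=(M3−M2)/(6·1)=-149/138, b=Δ2−h2·(2M2+M3)/6=-293/138
seg 3: a=-2, c=M3/2=-143/138, d=(M4−M3)/(6·2)=211/552, b=Δ3−h3·(2M3+M4)/6=-22/23
seg 4: a=-5, c=M4/2=347/276, d=(M5−M4)/(6·3)=-347/2484, b=Δ4−h4·(2M4+M5)/6=-71/138
t_q=13/2 → seg 3, τ=3/2; S=-2+-22/23·τ+-143/138·τ²+211/552·τ³=-6589/1472

  seg 0: a=-1 b=383/138 c=0 d=-245/1242
  seg 1: a=2 b=-176/69 c=-245/138 d=61/46
  seg 2: a=-1 b=-293/138 c=152/69 d=-149/138
  seg 3: a=-2 b=-22/23 c=-143/138 d=211/552
  seg 4: a=-5 b=-71/138 c=347/276 d=-347/2484
S(13/2) = -6589/1472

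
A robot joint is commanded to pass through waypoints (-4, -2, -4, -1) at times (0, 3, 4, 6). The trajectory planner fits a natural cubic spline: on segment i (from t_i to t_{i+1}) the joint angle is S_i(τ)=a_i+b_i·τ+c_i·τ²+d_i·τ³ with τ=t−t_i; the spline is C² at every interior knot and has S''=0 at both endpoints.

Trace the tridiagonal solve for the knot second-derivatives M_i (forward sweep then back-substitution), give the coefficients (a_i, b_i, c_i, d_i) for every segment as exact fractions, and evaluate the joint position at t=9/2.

  seg 0: a=-4 b=539/282 c=0 d=-13/94
  seg 1: a=-2 b=-257/141 c=-117/94 d=301/282
  seg 2: a=-4 b=-313/282 c=92/47 d=-46/141
S(9/2) = -193/47

Δ: Δ0=2/3, Δ1=-2, Δ2=3/2
row 1: diag=8, rhs=-16; c'=1/8, d'=-2
row 2: denom=6−1·1/8=47/8; d'=(21−1·-2)/(47/8)=184/47
back: M2=184/47
back: M1=-2−1/8·184/47=-117/47
M: M0=0, M1=-117/47, M2=184/47, M3=0
seg 0: a=-4, c=M0/2=0, d=(M1−M0)/(6·3)=-13/94, b=Δ0−h0·(2M0+M1)/6=539/282
seg 1: a=-2, c=M1/2=-117/94, d=(M2−M1)/(6·1)=301/282, b=Δ1−h1·(2M1+M2)/6=-257/141
seg 2: a=-4, c=M2/2=92/47, d=(M3−M2)/(6·2)=-46/141, b=Δ2−h2·(2M2+M3)/6=-313/282
t_q=9/2 → seg 2, τ=1/2; S=-4+-313/282·τ+92/47·τ²+-46/141·τ³=-193/47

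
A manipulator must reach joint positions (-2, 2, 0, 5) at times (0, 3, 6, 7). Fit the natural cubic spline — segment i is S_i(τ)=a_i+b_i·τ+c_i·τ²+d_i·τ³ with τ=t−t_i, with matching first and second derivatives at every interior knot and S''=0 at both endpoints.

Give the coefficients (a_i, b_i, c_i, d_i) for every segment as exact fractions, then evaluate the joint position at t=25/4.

  seg 0: a=-2 b=215/87 c=0 d=-11/87
  seg 1: a=2 b=-82/87 c=-33/29 d=107/261
  seg 2: a=0 b=287/87 c=74/29 d=-74/87
S(25/4) = 901/928

Δ: Δ0=4/3, Δ1=-2/3, Δ2=5
row 1: diag=12, rhs=-12; c'=1/4, d'=-1
row 2: denom=8−3·1/4=29/4; d'=(34−3·-1)/(29/4)=148/29
back: M2=148/29
back: M1=-1−1/4·148/29=-66/29
M: M0=0, M1=-66/29, M2=148/29, M3=0
seg 0: a=-2, c=M0/2=0, d=(M1−M0)/(6·3)=-11/87, b=Δ0−h0·(2M0+M1)/6=215/87
seg 1: a=2, c=M1/2=-33/29, d=(M2−M1)/(6·3)=107/261, b=Δ1−h1·(2M1+M2)/6=-82/87
seg 2: a=0, c=M2/2=74/29, d=(M3−M2)/(6·1)=-74/87, b=Δ2−h2·(2M2+M3)/6=287/87
t_q=25/4 → seg 2, τ=1/4; S=0+287/87·τ+74/29·τ²+-74/87·τ³=901/928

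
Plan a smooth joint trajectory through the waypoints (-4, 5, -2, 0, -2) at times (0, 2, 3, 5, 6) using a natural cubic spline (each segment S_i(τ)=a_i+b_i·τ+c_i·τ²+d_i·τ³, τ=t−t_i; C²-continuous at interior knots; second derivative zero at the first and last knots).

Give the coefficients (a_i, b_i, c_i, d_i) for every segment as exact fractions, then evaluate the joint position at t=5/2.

  seg 0: a=-4 b=1681/186 c=0 d=-211/186
  seg 1: a=5 b=-851/186 c=-211/31 d=815/186
  seg 2: a=-2 b=-469/93 c=393/62 d=-617/372
  seg 3: a=0 b=38/93 c=-112/31 d=112/93
S(5/2) = 773/496

Δ: Δ0=9/2, Δ1=-7, Δ2=1, Δ3=-2
row 1: diag=6, rhs=-69; c'=1/6, d'=-23/2
row 2: denom=6−1·1/6=35/6; d'=(48−1·-23/2)/(35/6)=51/5
row 3: denom=6−2·12/35=186/35; d'=(-18−2·51/5)/(186/35)=-224/31
back: M3=-224/31
back: M2=51/5−12/35·-224/31=393/31
back: M1=-23/2−1/6·393/31=-422/31
M: M0=0, M1=-422/31, M2=393/31, M3=-224/31, M4=0
seg 0: a=-4, c=M0/2=0, d=(M1−M0)/(6·2)=-211/186, b=Δ0−h0·(2M0+M1)/6=1681/186
seg 1: a=5, c=M1/2=-211/31, d=(M2−M1)/(6·1)=815/186, b=Δ1−h1·(2M1+M2)/6=-851/186
seg 2: a=-2, c=M2/2=393/62, d=(M3−M2)/(6·2)=-617/372, b=Δ2−h2·(2M2+M3)/6=-469/93
seg 3: a=0, c=M3/2=-112/31, d=(M4−M3)/(6·1)=112/93, b=Δ3−h3·(2M3+M4)/6=38/93
t_q=5/2 → seg 1, τ=1/2; S=5+-851/186·τ+-211/31·τ²+815/186·τ³=773/496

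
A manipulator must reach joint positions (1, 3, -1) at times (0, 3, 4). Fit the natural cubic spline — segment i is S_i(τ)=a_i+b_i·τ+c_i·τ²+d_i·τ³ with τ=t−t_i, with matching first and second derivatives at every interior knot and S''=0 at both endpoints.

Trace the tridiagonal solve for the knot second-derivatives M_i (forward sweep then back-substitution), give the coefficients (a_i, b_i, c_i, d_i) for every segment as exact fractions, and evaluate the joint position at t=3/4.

  seg 0: a=1 b=29/12 c=0 d=-7/36
  seg 1: a=3 b=-17/6 c=-7/4 d=7/12
S(3/4) = 699/256

Δ: Δ0=2/3, Δ1=-4
row 1: diag=8, rhs=-28; c'=1/8, d'=-7/2
back: M1=-7/2
M: M0=0, M1=-7/2, M2=0
seg 0: a=1, c=M0/2=0, d=(M1−M0)/(6·3)=-7/36, b=Δ0−h0·(2M0+M1)/6=29/12
seg 1: a=3, c=M1/2=-7/4, d=(M2−M1)/(6·1)=7/12, b=Δ1−h1·(2M1+M2)/6=-17/6
t_q=3/4 → seg 0, τ=3/4; S=1+29/12·τ+0·τ²+-7/36·τ³=699/256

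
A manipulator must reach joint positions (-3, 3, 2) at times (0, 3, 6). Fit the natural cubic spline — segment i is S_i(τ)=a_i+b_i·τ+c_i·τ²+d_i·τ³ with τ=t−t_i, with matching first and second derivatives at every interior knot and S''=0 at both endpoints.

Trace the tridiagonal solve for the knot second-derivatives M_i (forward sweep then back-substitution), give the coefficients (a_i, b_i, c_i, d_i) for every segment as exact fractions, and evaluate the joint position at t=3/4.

Δ: Δ0=2, Δ1=-1/3
row 1: diag=12, rhs=-14; c'=1/4, d'=-7/6
back: M1=-7/6
M: M0=0, M1=-7/6, M2=0
seg 0: a=-3, c=M0/2=0, d=(M1−M0)/(6·3)=-7/108, b=Δ0−h0·(2M0+M1)/6=31/12
seg 1: a=3, c=M1/2=-7/12, d=(M2−M1)/(6·3)=7/108, b=Δ1−h1·(2M1+M2)/6=5/6
t_q=3/4 → seg 0, τ=3/4; S=-3+31/12·τ+0·τ²+-7/108·τ³=-279/256

  seg 0: a=-3 b=31/12 c=0 d=-7/108
  seg 1: a=3 b=5/6 c=-7/12 d=7/108
S(3/4) = -279/256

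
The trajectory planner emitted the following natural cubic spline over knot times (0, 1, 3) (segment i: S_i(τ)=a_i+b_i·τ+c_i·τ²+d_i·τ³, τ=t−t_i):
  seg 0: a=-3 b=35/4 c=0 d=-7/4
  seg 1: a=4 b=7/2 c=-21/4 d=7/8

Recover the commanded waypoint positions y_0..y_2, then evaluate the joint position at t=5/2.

y_0=-3 y_1=4 y_2=-3
S(5/2) = 25/64

y_0 = S_0(0) = a_0 = -3
y_1 = S_1(0) = a_1 = 4
y_2 = S_1(2) = -3
t_q=5/2 is in segment 1 (τ=3/2); S_1(τ)=25/64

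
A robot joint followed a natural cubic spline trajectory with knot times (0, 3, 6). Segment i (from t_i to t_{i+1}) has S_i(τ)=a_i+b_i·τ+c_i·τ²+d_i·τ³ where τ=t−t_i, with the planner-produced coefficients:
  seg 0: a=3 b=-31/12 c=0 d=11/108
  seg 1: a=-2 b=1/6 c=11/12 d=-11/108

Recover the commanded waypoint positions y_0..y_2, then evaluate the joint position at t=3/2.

y_0=3 y_1=-2 y_2=4
S(3/2) = -17/32

y_0 = S_0(0) = a_0 = 3
y_1 = S_1(0) = a_1 = -2
y_2 = S_1(3) = 4
t_q=3/2 is in segment 0 (τ=3/2); S_0(τ)=-17/32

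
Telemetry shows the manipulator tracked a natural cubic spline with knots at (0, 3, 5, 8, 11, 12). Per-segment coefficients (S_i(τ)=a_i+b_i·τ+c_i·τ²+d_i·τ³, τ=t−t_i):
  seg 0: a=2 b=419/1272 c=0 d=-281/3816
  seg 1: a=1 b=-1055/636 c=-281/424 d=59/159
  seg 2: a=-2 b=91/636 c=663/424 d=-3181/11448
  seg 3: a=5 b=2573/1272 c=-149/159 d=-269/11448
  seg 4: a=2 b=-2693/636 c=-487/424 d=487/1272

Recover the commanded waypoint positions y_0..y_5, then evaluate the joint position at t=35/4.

y_0=2 y_1=1 y_2=-2 y_3=5 y_4=2 y_5=-3
S(35/4) = 162275/27136

y_0 = S_0(0) = a_0 = 2
y_1 = S_1(0) = a_1 = 1
y_2 = S_2(0) = a_2 = -2
y_3 = S_3(0) = a_3 = 5
y_4 = S_4(0) = a_4 = 2
y_5 = S_4(1) = -3
t_q=35/4 is in segment 3 (τ=3/4); S_3(τ)=162275/27136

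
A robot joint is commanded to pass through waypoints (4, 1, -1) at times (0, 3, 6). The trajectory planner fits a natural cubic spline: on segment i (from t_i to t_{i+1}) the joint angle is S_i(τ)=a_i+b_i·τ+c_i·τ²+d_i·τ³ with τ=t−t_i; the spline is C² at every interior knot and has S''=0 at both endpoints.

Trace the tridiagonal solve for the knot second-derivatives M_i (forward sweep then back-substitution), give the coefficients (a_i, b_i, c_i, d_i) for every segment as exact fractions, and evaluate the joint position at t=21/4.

  seg 0: a=4 b=-13/12 c=0 d=1/108
  seg 1: a=1 b=-5/6 c=1/12 d=-1/108
S(21/4) = -143/256

Δ: Δ0=-1, Δ1=-2/3
row 1: diag=12, rhs=2; c'=1/4, d'=1/6
back: M1=1/6
M: M0=0, M1=1/6, M2=0
seg 0: a=4, c=M0/2=0, d=(M1−M0)/(6·3)=1/108, b=Δ0−h0·(2M0+M1)/6=-13/12
seg 1: a=1, c=M1/2=1/12, d=(M2−M1)/(6·3)=-1/108, b=Δ1−h1·(2M1+M2)/6=-5/6
t_q=21/4 → seg 1, τ=9/4; S=1+-5/6·τ+1/12·τ²+-1/108·τ³=-143/256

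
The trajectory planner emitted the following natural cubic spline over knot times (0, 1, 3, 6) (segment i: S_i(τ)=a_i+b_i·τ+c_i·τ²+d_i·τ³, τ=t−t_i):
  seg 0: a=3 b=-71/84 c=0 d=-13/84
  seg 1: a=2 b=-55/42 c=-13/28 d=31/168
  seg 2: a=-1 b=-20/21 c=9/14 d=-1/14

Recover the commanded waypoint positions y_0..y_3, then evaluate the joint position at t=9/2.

y_0=3 y_1=2 y_2=-1 y_3=0
S(9/2) = -137/112

y_0 = S_0(0) = a_0 = 3
y_1 = S_1(0) = a_1 = 2
y_2 = S_2(0) = a_2 = -1
y_3 = S_2(3) = 0
t_q=9/2 is in segment 2 (τ=3/2); S_2(τ)=-137/112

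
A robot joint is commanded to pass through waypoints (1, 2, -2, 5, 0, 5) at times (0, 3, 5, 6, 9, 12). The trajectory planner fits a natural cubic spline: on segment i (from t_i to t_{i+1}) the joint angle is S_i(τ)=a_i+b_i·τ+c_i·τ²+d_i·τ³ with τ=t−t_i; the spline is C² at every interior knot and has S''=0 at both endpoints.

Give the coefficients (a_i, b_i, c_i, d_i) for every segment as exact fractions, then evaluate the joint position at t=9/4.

Δ: Δ0=1/3, Δ1=-2, Δ2=7, Δ3=-5/3, Δ4=5/3
row 1: diag=10, rhs=-14; c'=1/5, d'=-7/5
row 2: denom=6−2·1/5=28/5; d'=(54−2·-7/5)/(28/5)=71/7
row 3: denom=8−1·5/28=219/28; d'=(-52−1·71/7)/(219/28)=-580/73
row 4: denom=12−3·28/73=792/73; d'=(20−3·-580/73)/(792/73)=400/99
back: M4=400/99
back: M3=-580/73−28/73·400/99=-940/99
back: M2=71/7−5/28·-940/99=1172/99
back: M1=-7/5−1/5·1172/99=-373/99
M: M0=0, M1=-373/99, M2=1172/99, M3=-940/99, M4=400/99, M5=0
seg 0: a=1, c=M0/2=0, d=(M1−M0)/(6·3)=-373/1782, b=Δ0−h0·(2M0+M1)/6=439/198
seg 1: a=2, c=M1/2=-373/198, d=(M2−M1)/(6·2)=515/396, b=Δ1−h1·(2M1+M2)/6=-340/99
seg 2: a=-2, c=M2/2=586/99, d=(M3−M2)/(6·1)=-32/9, b=Δ2−h2·(2M2+M3)/6=51/11
seg 3: a=5, c=M3/2=-470/99, d=(M4−M3)/(6·3)=670/891, b=Δ3−h3·(2M3+M4)/6=575/99
seg 4: a=0, c=M4/2=200/99, d=(M5−M4)/(6·3)=-200/891, b=Δ4−h4·(2M4+M5)/6=-235/99
t_q=9/4 → seg 0, τ=9/4; S=1+439/198·τ+0·τ²+-373/1782·τ³=5075/1408

  seg 0: a=1 b=439/198 c=0 d=-373/1782
  seg 1: a=2 b=-340/99 c=-373/198 d=515/396
  seg 2: a=-2 b=51/11 c=586/99 d=-32/9
  seg 3: a=5 b=575/99 c=-470/99 d=670/891
  seg 4: a=0 b=-235/99 c=200/99 d=-200/891
S(9/4) = 5075/1408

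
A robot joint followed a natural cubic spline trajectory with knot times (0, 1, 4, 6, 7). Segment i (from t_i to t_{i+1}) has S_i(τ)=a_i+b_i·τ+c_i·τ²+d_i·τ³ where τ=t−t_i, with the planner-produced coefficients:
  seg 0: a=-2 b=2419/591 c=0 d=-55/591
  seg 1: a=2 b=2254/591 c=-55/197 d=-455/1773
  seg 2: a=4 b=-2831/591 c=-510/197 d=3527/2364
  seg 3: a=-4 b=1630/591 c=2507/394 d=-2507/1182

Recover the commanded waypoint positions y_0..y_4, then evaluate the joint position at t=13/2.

y_0=-2 y_1=2 y_2=4 y_3=-4 y_4=3
S(13/2) = -4083/3152

y_0 = S_0(0) = a_0 = -2
y_1 = S_1(0) = a_1 = 2
y_2 = S_2(0) = a_2 = 4
y_3 = S_3(0) = a_3 = -4
y_4 = S_3(1) = 3
t_q=13/2 is in segment 3 (τ=1/2); S_3(τ)=-4083/3152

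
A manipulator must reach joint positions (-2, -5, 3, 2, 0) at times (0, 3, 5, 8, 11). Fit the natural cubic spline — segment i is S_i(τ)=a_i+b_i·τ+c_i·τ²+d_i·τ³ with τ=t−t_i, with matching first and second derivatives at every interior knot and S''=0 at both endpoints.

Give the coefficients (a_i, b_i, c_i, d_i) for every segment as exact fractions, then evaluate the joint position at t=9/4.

  seg 0: a=-2 b=-337/118 c=0 d=73/354
  seg 1: a=-5 b=160/59 c=219/118 d=-143/236
  seg 2: a=3 b=169/59 c=-105/59 d=379/1593
  seg 3: a=2 b=-82/59 c=64/177 d=-64/1593
S(9/4) = -45893/7552

Δ: Δ0=-1, Δ1=4, Δ2=-1/3, Δ3=-2/3
row 1: diag=10, rhs=30; c'=1/5, d'=3
row 2: denom=10−2·1/5=48/5; d'=(-26−2·3)/(48/5)=-10/3
row 3: denom=12−3·5/16=177/16; d'=(-2−3·-10/3)/(177/16)=128/177
back: M3=128/177
back: M2=-10/3−5/16·128/177=-210/59
back: M1=3−1/5·-210/59=219/59
M: M0=0, M1=219/59, M2=-210/59, M3=128/177, M4=0
seg 0: a=-2, c=M0/2=0, d=(M1−M0)/(6·3)=73/354, b=Δ0−h0·(2M0+M1)/6=-337/118
seg 1: a=-5, c=M1/2=219/118, d=(M2−M1)/(6·2)=-143/236, b=Δ1−h1·(2M1+M2)/6=160/59
seg 2: a=3, c=M2/2=-105/59, d=(M3−M2)/(6·3)=379/1593, b=Δ2−h2·(2M2+M3)/6=169/59
seg 3: a=2, c=M3/2=64/177, d=(M4−M3)/(6·3)=-64/1593, b=Δ3−h3·(2M3+M4)/6=-82/59
t_q=9/4 → seg 0, τ=9/4; S=-2+-337/118·τ+0·τ²+73/354·τ³=-45893/7552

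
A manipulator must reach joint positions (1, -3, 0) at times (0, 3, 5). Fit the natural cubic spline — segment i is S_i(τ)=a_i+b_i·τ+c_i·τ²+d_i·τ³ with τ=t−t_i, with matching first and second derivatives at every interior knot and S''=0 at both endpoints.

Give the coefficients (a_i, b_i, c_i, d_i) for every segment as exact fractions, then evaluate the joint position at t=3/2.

Δ: Δ0=-4/3, Δ1=3/2
row 1: diag=10, rhs=17; c'=1/5, d'=17/10
back: M1=17/10
M: M0=0, M1=17/10, M2=0
seg 0: a=1, c=M0/2=0, d=(M1−M0)/(6·3)=17/180, b=Δ0−h0·(2M0+M1)/6=-131/60
seg 1: a=-3, c=M1/2=17/20, d=(M2−M1)/(6·2)=-17/120, b=Δ1−h1·(2M1+M2)/6=11/30
t_q=3/2 → seg 0, τ=3/2; S=1+-131/60·τ+0·τ²+17/180·τ³=-313/160

  seg 0: a=1 b=-131/60 c=0 d=17/180
  seg 1: a=-3 b=11/30 c=17/20 d=-17/120
S(3/2) = -313/160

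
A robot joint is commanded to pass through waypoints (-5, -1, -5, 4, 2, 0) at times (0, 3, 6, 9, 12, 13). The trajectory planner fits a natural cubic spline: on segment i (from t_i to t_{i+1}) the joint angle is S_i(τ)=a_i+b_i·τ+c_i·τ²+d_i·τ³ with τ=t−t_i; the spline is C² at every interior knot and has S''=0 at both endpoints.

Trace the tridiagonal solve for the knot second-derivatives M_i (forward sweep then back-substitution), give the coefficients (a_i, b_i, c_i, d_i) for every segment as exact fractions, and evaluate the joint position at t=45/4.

Δ: Δ0=4/3, Δ1=-4/3, Δ2=3, Δ3=-2/3, Δ4=-2
row 1: diag=12, rhs=-16; c'=1/4, d'=-4/3
row 2: denom=12−3·1/4=45/4; d'=(26−3·-4/3)/(45/4)=8/3
row 3: denom=12−3·4/15=56/5; d'=(-22−3·8/3)/(56/5)=-75/28
row 4: denom=8−3·15/56=403/56; d'=(-8−3·-75/28)/(403/56)=2/403
back: M4=2/403
back: M3=-75/28−15/56·2/403=-1080/403
back: M2=8/3−4/15·-1080/403=4088/1209
back: M1=-4/3−1/4·4088/1209=-878/403
M: M0=0, M1=-878/403, M2=4088/1209, M3=-1080/403, M4=2/403, M5=0
seg 0: a=-5, c=M0/2=0, d=(M1−M0)/(6·3)=-439/3627, b=Δ0−h0·(2M0+M1)/6=2929/1209
seg 1: a=-1, c=M1/2=-439/403, d=(M2−M1)/(6·3)=3361/10881, b=Δ1−h1·(2M1+M2)/6=-1022/1209
seg 2: a=-5, c=M2/2=2044/1209, d=(M3−M2)/(6·3)=-3664/10881, b=Δ2−h2·(2M2+M3)/6=1159/1209
seg 3: a=4, c=M3/2=-540/403, d=(M4−M3)/(6·3)=541/3627, b=Δ3−h3·(2M3+M4)/6=187/93
seg 4: a=2, c=M4/2=1/403, d=(M5−M4)/(6·1)=-1/1209, b=Δ4−h4·(2M4+M5)/6=-2420/1209
t_q=45/4 → seg 3, τ=9/4; S=4+187/93·τ+-540/403·τ²+541/3627·τ³=88717/25792

  seg 0: a=-5 b=2929/1209 c=0 d=-439/3627
  seg 1: a=-1 b=-1022/1209 c=-439/403 d=3361/10881
  seg 2: a=-5 b=1159/1209 c=2044/1209 d=-3664/10881
  seg 3: a=4 b=187/93 c=-540/403 d=541/3627
  seg 4: a=2 b=-2420/1209 c=1/403 d=-1/1209
S(45/4) = 88717/25792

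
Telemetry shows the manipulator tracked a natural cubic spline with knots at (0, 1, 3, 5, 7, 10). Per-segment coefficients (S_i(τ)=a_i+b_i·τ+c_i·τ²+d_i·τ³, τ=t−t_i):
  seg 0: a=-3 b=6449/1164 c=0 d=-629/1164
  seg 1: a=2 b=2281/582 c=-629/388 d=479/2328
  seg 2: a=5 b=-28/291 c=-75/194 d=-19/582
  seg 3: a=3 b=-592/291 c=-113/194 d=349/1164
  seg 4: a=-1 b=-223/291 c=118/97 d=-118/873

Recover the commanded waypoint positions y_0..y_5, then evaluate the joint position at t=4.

y_0=-3 y_1=2 y_2=5 y_3=3 y_4=-1 y_5=4
S(4) = 435/97

y_0 = S_0(0) = a_0 = -3
y_1 = S_1(0) = a_1 = 2
y_2 = S_2(0) = a_2 = 5
y_3 = S_3(0) = a_3 = 3
y_4 = S_4(0) = a_4 = -1
y_5 = S_4(3) = 4
t_q=4 is in segment 2 (τ=1); S_2(τ)=435/97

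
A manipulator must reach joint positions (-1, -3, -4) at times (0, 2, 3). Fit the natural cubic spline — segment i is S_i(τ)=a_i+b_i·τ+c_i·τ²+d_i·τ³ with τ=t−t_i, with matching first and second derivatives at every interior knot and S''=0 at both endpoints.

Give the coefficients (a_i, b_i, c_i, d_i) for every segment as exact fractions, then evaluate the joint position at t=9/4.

Δ: Δ0=-1, Δ1=-1
row 1: diag=6, rhs=0; c'=1/6, d'=0
back: M1=0
M: M0=0, M1=0, M2=0
seg 0: a=-1, c=M0/2=0, d=(M1−M0)/(6·2)=0, b=Δ0−h0·(2M0+M1)/6=-1
seg 1: a=-3, c=M1/2=0, d=(M2−M1)/(6·1)=0, b=Δ1−h1·(2M1+M2)/6=-1
t_q=9/4 → seg 1, τ=1/4; S=-3+-1·τ+0·τ²+0·τ³=-13/4

  seg 0: a=-1 b=-1 c=0 d=0
  seg 1: a=-3 b=-1 c=0 d=0
S(9/4) = -13/4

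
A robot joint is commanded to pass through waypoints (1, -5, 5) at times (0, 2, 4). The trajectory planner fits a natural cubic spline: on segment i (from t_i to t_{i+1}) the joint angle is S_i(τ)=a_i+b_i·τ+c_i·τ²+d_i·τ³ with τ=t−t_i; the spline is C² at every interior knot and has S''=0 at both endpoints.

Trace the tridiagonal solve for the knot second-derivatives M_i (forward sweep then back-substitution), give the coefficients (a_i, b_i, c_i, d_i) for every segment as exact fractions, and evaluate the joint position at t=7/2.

Δ: Δ0=-3, Δ1=5
row 1: diag=8, rhs=48; c'=1/4, d'=6
back: M1=6
M: M0=0, M1=6, M2=0
seg 0: a=1, c=M0/2=0, d=(M1−M0)/(6·2)=1/2, b=Δ0−h0·(2M0+M1)/6=-5
seg 1: a=-5, c=M1/2=3, d=(M2−M1)/(6·2)=-1/2, b=Δ1−h1·(2M1+M2)/6=1
t_q=7/2 → seg 1, τ=3/2; S=-5+1·τ+3·τ²+-1/2·τ³=25/16

  seg 0: a=1 b=-5 c=0 d=1/2
  seg 1: a=-5 b=1 c=3 d=-1/2
S(7/2) = 25/16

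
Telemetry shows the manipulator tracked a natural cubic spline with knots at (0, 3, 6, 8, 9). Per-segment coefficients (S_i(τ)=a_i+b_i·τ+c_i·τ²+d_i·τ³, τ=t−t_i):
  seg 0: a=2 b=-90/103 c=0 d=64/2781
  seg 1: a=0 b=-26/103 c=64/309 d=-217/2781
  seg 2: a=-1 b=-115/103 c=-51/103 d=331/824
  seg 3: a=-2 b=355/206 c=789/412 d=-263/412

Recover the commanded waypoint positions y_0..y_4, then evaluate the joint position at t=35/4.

y_0 = S_0(0) = a_0 = 2
y_1 = S_1(0) = a_1 = 0
y_2 = S_2(0) = a_2 = -1
y_3 = S_3(0) = a_3 = -2
y_4 = S_3(1) = 1
t_q=35/4 is in segment 3 (τ=3/4); S_3(τ)=2647/26368

y_0=2 y_1=0 y_2=-1 y_3=-2 y_4=1
S(35/4) = 2647/26368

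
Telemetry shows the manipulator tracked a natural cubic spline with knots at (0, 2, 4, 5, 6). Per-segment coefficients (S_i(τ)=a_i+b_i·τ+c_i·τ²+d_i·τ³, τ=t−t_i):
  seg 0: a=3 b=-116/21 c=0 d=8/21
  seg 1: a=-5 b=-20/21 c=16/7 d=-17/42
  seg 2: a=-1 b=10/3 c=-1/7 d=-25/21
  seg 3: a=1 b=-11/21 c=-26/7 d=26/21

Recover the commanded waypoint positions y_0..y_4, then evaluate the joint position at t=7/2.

y_0 = S_0(0) = a_0 = 3
y_1 = S_1(0) = a_1 = -5
y_2 = S_2(0) = a_2 = -1
y_3 = S_3(0) = a_3 = 1
y_4 = S_3(1) = -2
t_q=7/2 is in segment 1 (τ=3/2); S_1(τ)=-297/112

y_0=3 y_1=-5 y_2=-1 y_3=1 y_4=-2
S(7/2) = -297/112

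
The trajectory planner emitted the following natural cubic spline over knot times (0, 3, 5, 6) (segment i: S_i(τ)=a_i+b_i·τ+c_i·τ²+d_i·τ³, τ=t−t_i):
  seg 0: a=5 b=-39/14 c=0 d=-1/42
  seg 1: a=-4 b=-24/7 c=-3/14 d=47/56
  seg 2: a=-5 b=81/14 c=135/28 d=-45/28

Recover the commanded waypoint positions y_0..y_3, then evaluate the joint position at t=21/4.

y_0=5 y_1=-4 y_2=-5 y_3=4
S(21/4) = -839/256

y_0 = S_0(0) = a_0 = 5
y_1 = S_1(0) = a_1 = -4
y_2 = S_2(0) = a_2 = -5
y_3 = S_2(1) = 4
t_q=21/4 is in segment 2 (τ=1/4); S_2(τ)=-839/256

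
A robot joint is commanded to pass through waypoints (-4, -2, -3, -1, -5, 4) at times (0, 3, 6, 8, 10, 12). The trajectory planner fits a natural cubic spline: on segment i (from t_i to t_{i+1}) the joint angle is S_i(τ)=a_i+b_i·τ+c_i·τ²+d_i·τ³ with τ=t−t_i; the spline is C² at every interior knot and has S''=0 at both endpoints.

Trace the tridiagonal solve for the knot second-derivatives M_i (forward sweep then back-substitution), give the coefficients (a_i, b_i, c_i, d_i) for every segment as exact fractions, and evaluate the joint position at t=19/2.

Δ: Δ0=2/3, Δ1=-1/3, Δ2=1, Δ3=-2, Δ4=9/2
row 1: diag=12, rhs=-6; c'=1/4, d'=-1/2
row 2: denom=10−3·1/4=37/4; d'=(8−3·-1/2)/(37/4)=38/37
row 3: denom=8−2·8/37=280/37; d'=(-18−2·38/37)/(280/37)=-53/20
row 4: denom=8−2·37/140=523/70; d'=(39−2·-53/20)/(523/70)=3101/523
back: M4=3101/523
back: M3=-53/20−37/140·3101/523=-4411/1046
back: M2=38/37−8/37·-4411/1046=1014/523
back: M1=-1/2−1/4·1014/523=-515/523
M: M0=0, M1=-515/523, M2=1014/523, M3=-4411/1046, M4=3101/523, M5=0
seg 0: a=-4, c=M0/2=0, d=(M1−M0)/(6·3)=-515/9414, b=Δ0−h0·(2M0+M1)/6=3637/3138
seg 1: a=-2, c=M1/2=-515/1046, d=(M2−M1)/(6·3)=1529/9414, b=Δ1−h1·(2M1+M2)/6=-499/1569
seg 2: a=-3, c=M2/2=507/523, d=(M3−M2)/(6·2)=-6439/12552, b=Δ2−h2·(2M2+M3)/6=3493/3138
seg 3: a=-1, c=M3/2=-4411/2092, d=(M4−M3)/(6·2)=10613/12552, b=Δ3−h3·(2M3+M4)/6=-1828/1569
seg 4: a=-5, c=M4/2=3101/1046, d=(M5−M4)/(6·2)=-3101/6276, b=Δ4−h4·(2M4+M5)/6=1717/3138
t_q=19/2 → seg 3, τ=3/2; S=-1+-1828/1569·τ+-4411/2092·τ²+10613/12552·τ³=-155247/33472

  seg 0: a=-4 b=3637/3138 c=0 d=-515/9414
  seg 1: a=-2 b=-499/1569 c=-515/1046 d=1529/9414
  seg 2: a=-3 b=3493/3138 c=507/523 d=-6439/12552
  seg 3: a=-1 b=-1828/1569 c=-4411/2092 d=10613/12552
  seg 4: a=-5 b=1717/3138 c=3101/1046 d=-3101/6276
S(19/2) = -155247/33472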